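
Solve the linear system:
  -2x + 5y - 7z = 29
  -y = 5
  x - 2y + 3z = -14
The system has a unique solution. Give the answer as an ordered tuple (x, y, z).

Form the augmented matrix and row-reduce:
  [ -2   5  -7  |   29 ]
  [  0  -1   0  |    5 ]
  [  1  -2   3  |  -14 ]
ρ1 := -1/2·ρ1
  [ 1  -5/2  7/2  |  -29/2 ]
  [ 0    -1    0  |      5 ]
  [ 1    -2    3  |    -14 ]
ρ3 := ρ3 − ρ1
  [ 1  -5/2   7/2  |  -29/2 ]
  [ 0    -1     0  |      5 ]
  [ 0   1/2  -1/2  |    1/2 ]
ρ2 := -1·ρ2
  [ 1  -5/2   7/2  |  -29/2 ]
  [ 0     1     0  |     -5 ]
  [ 0   1/2  -1/2  |    1/2 ]
ρ3 := ρ3 − 1/2·ρ2
  [ 1  -5/2   7/2  |  -29/2 ]
  [ 0     1     0  |     -5 ]
  [ 0     0  -1/2  |      3 ]
ρ3 := -2·ρ3
  [ 1  -5/2  7/2  |  -29/2 ]
  [ 0     1    0  |     -5 ]
  [ 0     0    1  |     -6 ]
ρ1 := ρ1 − 7/2·ρ3
  [ 1  -5/2  0  |  13/2 ]
  [ 0     1  0  |    -5 ]
  [ 0     0  1  |    -6 ]
ρ1 := ρ1 + 5/2·ρ2
  [ 1  0  0  |  -6 ]
  [ 0  1  0  |  -5 ]
  [ 0  0  1  |  -6 ]
Reading off the last column: x = -6, y = -5, z = -6.

(-6, -5, -6)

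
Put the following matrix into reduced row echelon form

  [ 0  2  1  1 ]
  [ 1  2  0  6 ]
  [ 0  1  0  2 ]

R1 <-> R2
  [ 1  2  0  6 ]
  [ 0  2  1  1 ]
  [ 0  1  0  2 ]
R2 → 1/2·R2
  [ 1  2    0    6 ]
  [ 0  1  1/2  1/2 ]
  [ 0  1    0    2 ]
R3 → R3 − R2
  [ 1  2     0    6 ]
  [ 0  1   1/2  1/2 ]
  [ 0  0  -1/2  3/2 ]
R3 → -2·R3
  [ 1  2    0    6 ]
  [ 0  1  1/2  1/2 ]
  [ 0  0    1   -3 ]
R2 → R2 − 1/2·R3
  [ 1  2  0   6 ]
  [ 0  1  0   2 ]
  [ 0  0  1  -3 ]
R1 → R1 − 2·R2
  [ 1  0  0   2 ]
  [ 0  1  0   2 ]
  [ 0  0  1  -3 ]

[[1, 0, 0, 2], [0, 1, 0, 2], [0, 0, 1, -3]]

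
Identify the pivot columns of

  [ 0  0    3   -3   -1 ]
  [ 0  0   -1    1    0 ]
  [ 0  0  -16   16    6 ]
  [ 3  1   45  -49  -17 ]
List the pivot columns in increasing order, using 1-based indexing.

1, 3, 5

R1 <=> R4
  [ 3  1   45  -49  -17 ]
  [ 0  0   -1    1    0 ]
  [ 0  0  -16   16    6 ]
  [ 0  0    3   -3   -1 ]
R1 ← 1/3·R1
  [ 1  1/3   15  -49/3  -17/3 ]
  [ 0    0   -1      1      0 ]
  [ 0    0  -16     16      6 ]
  [ 0    0    3     -3     -1 ]
R2 ← -1·R2
  [ 1  1/3   15  -49/3  -17/3 ]
  [ 0    0    1     -1      0 ]
  [ 0    0  -16     16      6 ]
  [ 0    0    3     -3     -1 ]
R3 ← R3 + 16·R2
  [ 1  1/3  15  -49/3  -17/3 ]
  [ 0    0   1     -1      0 ]
  [ 0    0   0      0      6 ]
  [ 0    0   3     -3     -1 ]
R4 ← R4 − 3·R2
  [ 1  1/3  15  -49/3  -17/3 ]
  [ 0    0   1     -1      0 ]
  [ 0    0   0      0      6 ]
  [ 0    0   0      0     -1 ]
R3 ← 1/6·R3
  [ 1  1/3  15  -49/3  -17/3 ]
  [ 0    0   1     -1      0 ]
  [ 0    0   0      0      1 ]
  [ 0    0   0      0     -1 ]
R4 ← R4 + R3
  [ 1  1/3  15  -49/3  -17/3 ]
  [ 0    0   1     -1      0 ]
  [ 0    0   0      0      1 ]
  [ 0    0   0      0      0 ]
R1 ← R1 + 17/3·R3
  [ 1  1/3  15  -49/3  0 ]
  [ 0    0   1     -1  0 ]
  [ 0    0   0      0  1 ]
  [ 0    0   0      0  0 ]
R1 ← R1 − 15·R2
  [ 1  1/3  0  -4/3  0 ]
  [ 0    0  1    -1  0 ]
  [ 0    0  0     0  1 ]
  [ 0    0  0     0  0 ]
Pivot columns are the columns containing a leading 1.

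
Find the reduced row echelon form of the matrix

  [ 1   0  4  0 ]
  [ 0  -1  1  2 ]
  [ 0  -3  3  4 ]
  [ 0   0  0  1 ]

[[1, 0, 4, 0], [0, 1, -1, 0], [0, 0, 0, 1], [0, 0, 0, 0]]

r2 → -1·r2
r3 → r3 + 3·r2
r3 → -1/2·r3
r4 → r4 − r3
r2 → r2 + 2·r3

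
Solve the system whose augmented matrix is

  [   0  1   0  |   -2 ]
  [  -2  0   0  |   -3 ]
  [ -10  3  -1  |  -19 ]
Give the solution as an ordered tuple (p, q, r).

R1 ↔ R2
  [  -2  0   0  |   -3 ]
  [   0  1   0  |   -2 ]
  [ -10  3  -1  |  -19 ]
R1 -> -1/2·R1
  [   1  0   0  |  3/2 ]
  [   0  1   0  |   -2 ]
  [ -10  3  -1  |  -19 ]
R3 -> R3 + 10·R1
  [ 1  0   0  |  3/2 ]
  [ 0  1   0  |   -2 ]
  [ 0  3  -1  |   -4 ]
R3 -> R3 − 3·R2
  [ 1  0   0  |  3/2 ]
  [ 0  1   0  |   -2 ]
  [ 0  0  -1  |    2 ]
R3 -> -1·R3
  [ 1  0  0  |  3/2 ]
  [ 0  1  0  |   -2 ]
  [ 0  0  1  |   -2 ]
Reading off the last column: p = 3/2, q = -2, r = -2.

(3/2, -2, -2)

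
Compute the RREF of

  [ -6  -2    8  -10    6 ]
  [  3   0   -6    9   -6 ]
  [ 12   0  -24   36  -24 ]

r1 -> -1/6·r1
  [  1  1/3  -4/3  5/3   -1 ]
  [  3    0    -6    9   -6 ]
  [ 12    0   -24   36  -24 ]
r2 -> r2 − 3·r1
  [  1  1/3  -4/3  5/3   -1 ]
  [  0   -1    -2    4   -3 ]
  [ 12    0   -24   36  -24 ]
r3 -> r3 − 12·r1
  [ 1  1/3  -4/3  5/3   -1 ]
  [ 0   -1    -2    4   -3 ]
  [ 0   -4    -8   16  -12 ]
r2 -> -1·r2
  [ 1  1/3  -4/3  5/3   -1 ]
  [ 0    1     2   -4    3 ]
  [ 0   -4    -8   16  -12 ]
r3 -> r3 + 4·r2
  [ 1  1/3  -4/3  5/3  -1 ]
  [ 0    1     2   -4   3 ]
  [ 0    0     0    0   0 ]
r1 -> r1 − 1/3·r2
  [ 1  0  -2   3  -2 ]
  [ 0  1   2  -4   3 ]
  [ 0  0   0   0   0 ]

[[1, 0, -2, 3, -2], [0, 1, 2, -4, 3], [0, 0, 0, 0, 0]]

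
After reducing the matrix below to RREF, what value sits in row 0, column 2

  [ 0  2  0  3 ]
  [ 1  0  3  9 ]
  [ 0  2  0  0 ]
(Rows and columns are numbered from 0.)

3

R1 <=> R2
  [ 1  0  3  9 ]
  [ 0  2  0  3 ]
  [ 0  2  0  0 ]
R2 -> 1/2·R2
  [ 1  0  3    9 ]
  [ 0  1  0  3/2 ]
  [ 0  2  0    0 ]
R3 -> R3 − 2·R2
  [ 1  0  3    9 ]
  [ 0  1  0  3/2 ]
  [ 0  0  0   -3 ]
R3 -> -1/3·R3
  [ 1  0  3    9 ]
  [ 0  1  0  3/2 ]
  [ 0  0  0    1 ]
R2 -> R2 − 3/2·R3
  [ 1  0  3  9 ]
  [ 0  1  0  0 ]
  [ 0  0  0  1 ]
R1 -> R1 − 9·R3
  [ 1  0  3  0 ]
  [ 0  1  0  0 ]
  [ 0  0  0  1 ]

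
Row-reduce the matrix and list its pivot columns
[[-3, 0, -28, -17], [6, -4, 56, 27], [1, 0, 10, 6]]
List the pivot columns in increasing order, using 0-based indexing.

0, 1, 2

r1 → -1/3·r1
  [ 1   0  28/3  17/3 ]
  [ 6  -4    56    27 ]
  [ 1   0    10     6 ]
r2 → r2 − 6·r1
  [ 1   0  28/3  17/3 ]
  [ 0  -4     0    -7 ]
  [ 1   0    10     6 ]
r3 → r3 − r1
  [ 1   0  28/3  17/3 ]
  [ 0  -4     0    -7 ]
  [ 0   0   2/3   1/3 ]
r2 → -1/4·r2
  [ 1  0  28/3  17/3 ]
  [ 0  1     0   7/4 ]
  [ 0  0   2/3   1/3 ]
r3 → 3/2·r3
  [ 1  0  28/3  17/3 ]
  [ 0  1     0   7/4 ]
  [ 0  0     1   1/2 ]
r1 → r1 − 28/3·r3
  [ 1  0  0    1 ]
  [ 0  1  0  7/4 ]
  [ 0  0  1  1/2 ]
Pivot columns are the columns containing a leading 1.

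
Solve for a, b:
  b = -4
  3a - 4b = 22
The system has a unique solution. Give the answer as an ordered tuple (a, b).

Form the augmented matrix and row-reduce:
  [ 0   1  |  -4 ]
  [ 3  -4  |  22 ]
ρ1 ↔ ρ2
  [ 3  -4  |  22 ]
  [ 0   1  |  -4 ]
ρ1 := 1/3·ρ1
  [ 1  -4/3  |  22/3 ]
  [ 0     1  |    -4 ]
ρ1 := ρ1 + 4/3·ρ2
  [ 1  0  |   2 ]
  [ 0  1  |  -4 ]
Reading off the last column: a = 2, b = -4.

(2, -4)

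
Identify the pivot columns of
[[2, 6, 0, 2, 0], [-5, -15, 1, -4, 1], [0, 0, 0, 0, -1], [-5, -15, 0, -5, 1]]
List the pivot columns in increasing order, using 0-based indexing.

R1 → 1/2·R1
  [  1    3  0   1   0 ]
  [ -5  -15  1  -4   1 ]
  [  0    0  0   0  -1 ]
  [ -5  -15  0  -5   1 ]
R2 → R2 + 5·R1
  [  1    3  0   1   0 ]
  [  0    0  1   1   1 ]
  [  0    0  0   0  -1 ]
  [ -5  -15  0  -5   1 ]
R4 → R4 + 5·R1
  [ 1  3  0  1   0 ]
  [ 0  0  1  1   1 ]
  [ 0  0  0  0  -1 ]
  [ 0  0  0  0   1 ]
R3 → -1·R3
  [ 1  3  0  1  0 ]
  [ 0  0  1  1  1 ]
  [ 0  0  0  0  1 ]
  [ 0  0  0  0  1 ]
R4 → R4 − R3
  [ 1  3  0  1  0 ]
  [ 0  0  1  1  1 ]
  [ 0  0  0  0  1 ]
  [ 0  0  0  0  0 ]
R2 → R2 − R3
  [ 1  3  0  1  0 ]
  [ 0  0  1  1  0 ]
  [ 0  0  0  0  1 ]
  [ 0  0  0  0  0 ]
Pivot columns are the columns containing a leading 1.

0, 2, 4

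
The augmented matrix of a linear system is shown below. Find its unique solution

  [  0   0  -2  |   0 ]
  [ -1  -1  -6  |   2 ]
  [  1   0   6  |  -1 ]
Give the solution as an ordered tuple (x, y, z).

(-1, -1, 0)

Swap ρ1 and ρ2.
  [ -1  -1  -6  |   2 ]
  [  0   0  -2  |   0 ]
  [  1   0   6  |  -1 ]
Multiply ρ1 by -1.
  [ 1  1   6  |  -2 ]
  [ 0  0  -2  |   0 ]
  [ 1  0   6  |  -1 ]
Subtract ρ1 from ρ3.
  [ 1   1   6  |  -2 ]
  [ 0   0  -2  |   0 ]
  [ 0  -1   0  |   1 ]
Swap ρ2 and ρ3.
  [ 1   1   6  |  -2 ]
  [ 0  -1   0  |   1 ]
  [ 0   0  -2  |   0 ]
Multiply ρ2 by -1.
  [ 1  1   6  |  -2 ]
  [ 0  1   0  |  -1 ]
  [ 0  0  -2  |   0 ]
Multiply ρ3 by -1/2.
  [ 1  1  6  |  -2 ]
  [ 0  1  0  |  -1 ]
  [ 0  0  1  |   0 ]
Subtract 6 times ρ3 from ρ1.
  [ 1  1  0  |  -2 ]
  [ 0  1  0  |  -1 ]
  [ 0  0  1  |   0 ]
Subtract ρ2 from ρ1.
  [ 1  0  0  |  -1 ]
  [ 0  1  0  |  -1 ]
  [ 0  0  1  |   0 ]
Reading off the last column: x = -1, y = -1, z = 0.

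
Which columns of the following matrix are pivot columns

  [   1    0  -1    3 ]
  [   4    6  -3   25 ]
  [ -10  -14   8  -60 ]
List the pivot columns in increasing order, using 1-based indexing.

ρ2 -> ρ2 − 4·ρ1
ρ3 -> ρ3 + 10·ρ1
ρ2 -> 1/6·ρ2
ρ3 -> ρ3 + 14·ρ2
ρ3 -> 3·ρ3
ρ2 -> ρ2 − 1/6·ρ3
ρ1 -> ρ1 + ρ3
Pivot columns are the columns containing a leading 1.

1, 2, 3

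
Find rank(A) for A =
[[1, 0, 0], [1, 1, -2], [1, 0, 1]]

R2 ← R2 − R1
  [ 1  0   0 ]
  [ 0  1  -2 ]
  [ 1  0   1 ]
R3 ← R3 − R1
  [ 1  0   0 ]
  [ 0  1  -2 ]
  [ 0  0   1 ]
R2 ← R2 + 2·R3
  [ 1  0  0 ]
  [ 0  1  0 ]
  [ 0  0  1 ]
The reduced form has 3 nonzero rows.

rank = 3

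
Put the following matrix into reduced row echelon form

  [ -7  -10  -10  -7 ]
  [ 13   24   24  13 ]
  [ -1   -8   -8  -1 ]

[[1, 0, 0, 1], [0, 1, 1, 0], [0, 0, 0, 0]]

R1 := -1/7·R1
  [  1  10/7  10/7   1 ]
  [ 13    24    24  13 ]
  [ -1    -8    -8  -1 ]
R2 := R2 − 13·R1
  [  1  10/7  10/7   1 ]
  [  0  38/7  38/7   0 ]
  [ -1    -8    -8  -1 ]
R3 := R3 + R1
  [ 1   10/7   10/7  1 ]
  [ 0   38/7   38/7  0 ]
  [ 0  -46/7  -46/7  0 ]
R2 := 7/38·R2
  [ 1   10/7   10/7  1 ]
  [ 0      1      1  0 ]
  [ 0  -46/7  -46/7  0 ]
R3 := R3 + 46/7·R2
  [ 1  10/7  10/7  1 ]
  [ 0     1     1  0 ]
  [ 0     0     0  0 ]
R1 := R1 − 10/7·R2
  [ 1  0  0  1 ]
  [ 0  1  1  0 ]
  [ 0  0  0  0 ]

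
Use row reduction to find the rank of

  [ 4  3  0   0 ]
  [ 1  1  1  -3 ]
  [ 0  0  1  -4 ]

rank = 3

r1 := 1/4·r1
  [ 1  3/4  0   0 ]
  [ 1    1  1  -3 ]
  [ 0    0  1  -4 ]
r2 := r2 − r1
  [ 1  3/4  0   0 ]
  [ 0  1/4  1  -3 ]
  [ 0    0  1  -4 ]
r2 := 4·r2
  [ 1  3/4  0    0 ]
  [ 0    1  4  -12 ]
  [ 0    0  1   -4 ]
r2 := r2 − 4·r3
  [ 1  3/4  0   0 ]
  [ 0    1  0   4 ]
  [ 0    0  1  -4 ]
r1 := r1 − 3/4·r2
  [ 1  0  0  -3 ]
  [ 0  1  0   4 ]
  [ 0  0  1  -4 ]
The reduced form has 3 nonzero rows.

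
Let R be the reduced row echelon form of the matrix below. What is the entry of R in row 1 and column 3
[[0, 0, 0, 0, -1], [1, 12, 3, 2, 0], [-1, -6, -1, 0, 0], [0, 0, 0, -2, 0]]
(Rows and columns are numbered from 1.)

Swap ρ1 and ρ2.
  [  1  12   3   2   0 ]
  [  0   0   0   0  -1 ]
  [ -1  -6  -1   0   0 ]
  [  0   0   0  -2   0 ]
Add ρ1 to ρ3.
  [ 1  12  3   2   0 ]
  [ 0   0  0   0  -1 ]
  [ 0   6  2   2   0 ]
  [ 0   0  0  -2   0 ]
Swap ρ2 and ρ3.
  [ 1  12  3   2   0 ]
  [ 0   6  2   2   0 ]
  [ 0   0  0   0  -1 ]
  [ 0   0  0  -2   0 ]
Multiply ρ2 by 1/6.
  [ 1  12    3    2   0 ]
  [ 0   1  1/3  1/3   0 ]
  [ 0   0    0    0  -1 ]
  [ 0   0    0   -2   0 ]
Swap ρ3 and ρ4.
  [ 1  12    3    2   0 ]
  [ 0   1  1/3  1/3   0 ]
  [ 0   0    0   -2   0 ]
  [ 0   0    0    0  -1 ]
Multiply ρ3 by -1/2.
  [ 1  12    3    2   0 ]
  [ 0   1  1/3  1/3   0 ]
  [ 0   0    0    1   0 ]
  [ 0   0    0    0  -1 ]
Multiply ρ4 by -1.
  [ 1  12    3    2  0 ]
  [ 0   1  1/3  1/3  0 ]
  [ 0   0    0    1  0 ]
  [ 0   0    0    0  1 ]
Subtract 1/3 times ρ3 from ρ2.
  [ 1  12    3  2  0 ]
  [ 0   1  1/3  0  0 ]
  [ 0   0    0  1  0 ]
  [ 0   0    0  0  1 ]
Subtract 2 times ρ3 from ρ1.
  [ 1  12    3  0  0 ]
  [ 0   1  1/3  0  0 ]
  [ 0   0    0  1  0 ]
  [ 0   0    0  0  1 ]
Subtract 12 times ρ2 from ρ1.
  [ 1  0   -1  0  0 ]
  [ 0  1  1/3  0  0 ]
  [ 0  0    0  1  0 ]
  [ 0  0    0  0  1 ]

-1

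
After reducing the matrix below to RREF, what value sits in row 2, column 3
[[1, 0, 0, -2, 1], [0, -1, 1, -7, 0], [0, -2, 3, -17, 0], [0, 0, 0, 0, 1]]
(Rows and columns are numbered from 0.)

R2 → -1·R2
R3 → R3 + 2·R2
R1 → R1 − R4
R2 → R2 + R3

-3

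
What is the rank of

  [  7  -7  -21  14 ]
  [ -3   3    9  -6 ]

ρ1 ← 1/7·ρ1
  [  1  -1  -3   2 ]
  [ -3   3   9  -6 ]
ρ2 ← ρ2 + 3·ρ1
  [ 1  -1  -3  2 ]
  [ 0   0   0  0 ]
The reduced form has 1 nonzero row.

rank = 1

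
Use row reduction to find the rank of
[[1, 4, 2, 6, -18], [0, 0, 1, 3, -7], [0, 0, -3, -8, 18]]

ρ3 → ρ3 + 3·ρ2
  [ 1  4  2  6  -18 ]
  [ 0  0  1  3   -7 ]
  [ 0  0  0  1   -3 ]
ρ2 → ρ2 − 3·ρ3
  [ 1  4  2  6  -18 ]
  [ 0  0  1  0    2 ]
  [ 0  0  0  1   -3 ]
ρ1 → ρ1 − 6·ρ3
  [ 1  4  2  0   0 ]
  [ 0  0  1  0   2 ]
  [ 0  0  0  1  -3 ]
ρ1 → ρ1 − 2·ρ2
  [ 1  4  0  0  -4 ]
  [ 0  0  1  0   2 ]
  [ 0  0  0  1  -3 ]
The reduced form has 3 nonzero rows.

rank = 3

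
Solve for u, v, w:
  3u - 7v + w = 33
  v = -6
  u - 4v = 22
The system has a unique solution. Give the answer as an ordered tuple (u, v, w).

(-2, -6, -3)

Form the augmented matrix and row-reduce:
  [ 3  -7  1  |  33 ]
  [ 0   1  0  |  -6 ]
  [ 1  -4  0  |  22 ]
r1 → 1/3·r1
  [ 1  -7/3  1/3  |  11 ]
  [ 0     1    0  |  -6 ]
  [ 1    -4    0  |  22 ]
r3 → r3 − r1
  [ 1  -7/3   1/3  |  11 ]
  [ 0     1     0  |  -6 ]
  [ 0  -5/3  -1/3  |  11 ]
r3 → r3 + 5/3·r2
  [ 1  -7/3   1/3  |  11 ]
  [ 0     1     0  |  -6 ]
  [ 0     0  -1/3  |   1 ]
r3 → -3·r3
  [ 1  -7/3  1/3  |  11 ]
  [ 0     1    0  |  -6 ]
  [ 0     0    1  |  -3 ]
r1 → r1 − 1/3·r3
  [ 1  -7/3  0  |  12 ]
  [ 0     1  0  |  -6 ]
  [ 0     0  1  |  -3 ]
r1 → r1 + 7/3·r2
  [ 1  0  0  |  -2 ]
  [ 0  1  0  |  -6 ]
  [ 0  0  1  |  -3 ]
Reading off the last column: u = -2, v = -6, w = -3.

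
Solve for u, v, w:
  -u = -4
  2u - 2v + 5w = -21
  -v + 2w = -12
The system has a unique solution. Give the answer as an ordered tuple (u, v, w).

(4, 2, -5)

Form the augmented matrix and row-reduce:
  [ -1   0  0  |   -4 ]
  [  2  -2  5  |  -21 ]
  [  0  -1  2  |  -12 ]
R1 → -1·R1
  [ 1   0  0  |    4 ]
  [ 2  -2  5  |  -21 ]
  [ 0  -1  2  |  -12 ]
R2 → R2 − 2·R1
  [ 1   0  0  |    4 ]
  [ 0  -2  5  |  -29 ]
  [ 0  -1  2  |  -12 ]
R2 → -1/2·R2
  [ 1   0     0  |     4 ]
  [ 0   1  -5/2  |  29/2 ]
  [ 0  -1     2  |   -12 ]
R3 → R3 + R2
  [ 1  0     0  |     4 ]
  [ 0  1  -5/2  |  29/2 ]
  [ 0  0  -1/2  |   5/2 ]
R3 → -2·R3
  [ 1  0     0  |     4 ]
  [ 0  1  -5/2  |  29/2 ]
  [ 0  0     1  |    -5 ]
R2 → R2 + 5/2·R3
  [ 1  0  0  |   4 ]
  [ 0  1  0  |   2 ]
  [ 0  0  1  |  -5 ]
Reading off the last column: u = 4, v = 2, w = -5.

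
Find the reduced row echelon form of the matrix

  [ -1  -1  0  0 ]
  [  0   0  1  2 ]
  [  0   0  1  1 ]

ρ1 -> -1·ρ1
  [ 1  1  0  0 ]
  [ 0  0  1  2 ]
  [ 0  0  1  1 ]
ρ3 -> ρ3 − ρ2
  [ 1  1  0   0 ]
  [ 0  0  1   2 ]
  [ 0  0  0  -1 ]
ρ3 -> -1·ρ3
  [ 1  1  0  0 ]
  [ 0  0  1  2 ]
  [ 0  0  0  1 ]
ρ2 -> ρ2 − 2·ρ3
  [ 1  1  0  0 ]
  [ 0  0  1  0 ]
  [ 0  0  0  1 ]

[[1, 1, 0, 0], [0, 0, 1, 0], [0, 0, 0, 1]]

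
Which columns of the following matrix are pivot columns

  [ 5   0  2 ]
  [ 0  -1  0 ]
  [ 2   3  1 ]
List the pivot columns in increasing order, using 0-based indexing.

r1 := 1/5·r1
  [ 1   0  2/5 ]
  [ 0  -1    0 ]
  [ 2   3    1 ]
r3 := r3 − 2·r1
  [ 1   0  2/5 ]
  [ 0  -1    0 ]
  [ 0   3  1/5 ]
r2 := -1·r2
  [ 1  0  2/5 ]
  [ 0  1    0 ]
  [ 0  3  1/5 ]
r3 := r3 − 3·r2
  [ 1  0  2/5 ]
  [ 0  1    0 ]
  [ 0  0  1/5 ]
r3 := 5·r3
  [ 1  0  2/5 ]
  [ 0  1    0 ]
  [ 0  0    1 ]
r1 := r1 − 2/5·r3
  [ 1  0  0 ]
  [ 0  1  0 ]
  [ 0  0  1 ]
Pivot columns are the columns containing a leading 1.

0, 1, 2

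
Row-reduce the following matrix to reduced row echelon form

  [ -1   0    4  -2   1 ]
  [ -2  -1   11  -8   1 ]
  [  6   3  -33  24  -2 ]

[[1, 0, -4, 2, 0], [0, 1, -3, 4, 0], [0, 0, 0, 0, 1]]

R1 := -1·R1
  [  1   0   -4   2  -1 ]
  [ -2  -1   11  -8   1 ]
  [  6   3  -33  24  -2 ]
R2 := R2 + 2·R1
  [ 1   0   -4   2  -1 ]
  [ 0  -1    3  -4  -1 ]
  [ 6   3  -33  24  -2 ]
R3 := R3 − 6·R1
  [ 1   0  -4   2  -1 ]
  [ 0  -1   3  -4  -1 ]
  [ 0   3  -9  12   4 ]
R2 := -1·R2
  [ 1  0  -4   2  -1 ]
  [ 0  1  -3   4   1 ]
  [ 0  3  -9  12   4 ]
R3 := R3 − 3·R2
  [ 1  0  -4  2  -1 ]
  [ 0  1  -3  4   1 ]
  [ 0  0   0  0   1 ]
R2 := R2 − R3
  [ 1  0  -4  2  -1 ]
  [ 0  1  -3  4   0 ]
  [ 0  0   0  0   1 ]
R1 := R1 + R3
  [ 1  0  -4  2  0 ]
  [ 0  1  -3  4  0 ]
  [ 0  0   0  0  1 ]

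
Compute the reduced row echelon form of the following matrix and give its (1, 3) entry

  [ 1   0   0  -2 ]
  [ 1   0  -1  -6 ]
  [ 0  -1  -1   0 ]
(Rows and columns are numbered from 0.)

-4

ρ2 → ρ2 − ρ1
ρ2 <=> ρ3
ρ2 → -1·ρ2
ρ3 → -1·ρ3
ρ2 → ρ2 − ρ3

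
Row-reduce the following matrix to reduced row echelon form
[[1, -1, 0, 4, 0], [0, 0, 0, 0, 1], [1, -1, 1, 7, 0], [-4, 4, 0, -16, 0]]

R3 := R3 − R1
  [  1  -1  0    4  0 ]
  [  0   0  0    0  1 ]
  [  0   0  1    3  0 ]
  [ -4   4  0  -16  0 ]
R4 := R4 + 4·R1
  [ 1  -1  0  4  0 ]
  [ 0   0  0  0  1 ]
  [ 0   0  1  3  0 ]
  [ 0   0  0  0  0 ]
R2 <=> R3
  [ 1  -1  0  4  0 ]
  [ 0   0  1  3  0 ]
  [ 0   0  0  0  1 ]
  [ 0   0  0  0  0 ]

[[1, -1, 0, 4, 0], [0, 0, 1, 3, 0], [0, 0, 0, 0, 1], [0, 0, 0, 0, 0]]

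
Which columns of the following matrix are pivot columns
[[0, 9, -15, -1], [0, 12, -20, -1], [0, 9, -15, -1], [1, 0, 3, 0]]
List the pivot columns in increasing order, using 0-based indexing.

R1 <-> R4
  [ 1   0    3   0 ]
  [ 0  12  -20  -1 ]
  [ 0   9  -15  -1 ]
  [ 0   9  -15  -1 ]
R2 ← 1/12·R2
  [ 1  0     3      0 ]
  [ 0  1  -5/3  -1/12 ]
  [ 0  9   -15     -1 ]
  [ 0  9   -15     -1 ]
R3 ← R3 − 9·R2
  [ 1  0     3      0 ]
  [ 0  1  -5/3  -1/12 ]
  [ 0  0     0   -1/4 ]
  [ 0  9   -15     -1 ]
R4 ← R4 − 9·R2
  [ 1  0     3      0 ]
  [ 0  1  -5/3  -1/12 ]
  [ 0  0     0   -1/4 ]
  [ 0  0     0   -1/4 ]
R3 ← -4·R3
  [ 1  0     3      0 ]
  [ 0  1  -5/3  -1/12 ]
  [ 0  0     0      1 ]
  [ 0  0     0   -1/4 ]
R4 ← R4 + 1/4·R3
  [ 1  0     3      0 ]
  [ 0  1  -5/3  -1/12 ]
  [ 0  0     0      1 ]
  [ 0  0     0      0 ]
R2 ← R2 + 1/12·R3
  [ 1  0     3  0 ]
  [ 0  1  -5/3  0 ]
  [ 0  0     0  1 ]
  [ 0  0     0  0 ]
Pivot columns are the columns containing a leading 1.

0, 1, 3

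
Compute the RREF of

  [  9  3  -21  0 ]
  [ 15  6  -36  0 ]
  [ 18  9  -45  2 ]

[[1, 0, -2, 0], [0, 1, -1, 0], [0, 0, 0, 1]]

R1 := 1/9·R1
  [  1  1/3  -7/3  0 ]
  [ 15    6   -36  0 ]
  [ 18    9   -45  2 ]
R2 := R2 − 15·R1
  [  1  1/3  -7/3  0 ]
  [  0    1    -1  0 ]
  [ 18    9   -45  2 ]
R3 := R3 − 18·R1
  [ 1  1/3  -7/3  0 ]
  [ 0    1    -1  0 ]
  [ 0    3    -3  2 ]
R3 := R3 − 3·R2
  [ 1  1/3  -7/3  0 ]
  [ 0    1    -1  0 ]
  [ 0    0     0  2 ]
R3 := 1/2·R3
  [ 1  1/3  -7/3  0 ]
  [ 0    1    -1  0 ]
  [ 0    0     0  1 ]
R1 := R1 − 1/3·R2
  [ 1  0  -2  0 ]
  [ 0  1  -1  0 ]
  [ 0  0   0  1 ]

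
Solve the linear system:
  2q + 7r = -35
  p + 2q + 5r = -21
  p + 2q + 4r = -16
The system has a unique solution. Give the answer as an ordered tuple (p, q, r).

(4, 0, -5)

Form the augmented matrix and row-reduce:
  [ 0  2  7  |  -35 ]
  [ 1  2  5  |  -21 ]
  [ 1  2  4  |  -16 ]
Swap R1 and R2.
Subtract R1 from R3.
Multiply R2 by 1/2.
Multiply R3 by -1.
Subtract 7/2 times R3 from R2.
Subtract 5 times R3 from R1.
Subtract 2 times R2 from R1.
Reading off the last column: p = 4, q = 0, r = -5.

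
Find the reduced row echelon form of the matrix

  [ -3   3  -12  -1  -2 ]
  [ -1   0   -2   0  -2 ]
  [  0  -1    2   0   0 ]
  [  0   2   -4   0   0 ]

R1 -> -1/3·R1
  [  1  -1   4  1/3  2/3 ]
  [ -1   0  -2    0   -2 ]
  [  0  -1   2    0    0 ]
  [  0   2  -4    0    0 ]
R2 -> R2 + R1
  [ 1  -1   4  1/3   2/3 ]
  [ 0  -1   2  1/3  -4/3 ]
  [ 0  -1   2    0     0 ]
  [ 0   2  -4    0     0 ]
R2 -> -1·R2
  [ 1  -1   4   1/3  2/3 ]
  [ 0   1  -2  -1/3  4/3 ]
  [ 0  -1   2     0    0 ]
  [ 0   2  -4     0    0 ]
R3 -> R3 + R2
  [ 1  -1   4   1/3  2/3 ]
  [ 0   1  -2  -1/3  4/3 ]
  [ 0   0   0  -1/3  4/3 ]
  [ 0   2  -4     0    0 ]
R4 -> R4 − 2·R2
  [ 1  -1   4   1/3   2/3 ]
  [ 0   1  -2  -1/3   4/3 ]
  [ 0   0   0  -1/3   4/3 ]
  [ 0   0   0   2/3  -8/3 ]
R3 -> -3·R3
  [ 1  -1   4   1/3   2/3 ]
  [ 0   1  -2  -1/3   4/3 ]
  [ 0   0   0     1    -4 ]
  [ 0   0   0   2/3  -8/3 ]
R4 -> R4 − 2/3·R3
  [ 1  -1   4   1/3  2/3 ]
  [ 0   1  -2  -1/3  4/3 ]
  [ 0   0   0     1   -4 ]
  [ 0   0   0     0    0 ]
R2 -> R2 + 1/3·R3
  [ 1  -1   4  1/3  2/3 ]
  [ 0   1  -2    0    0 ]
  [ 0   0   0    1   -4 ]
  [ 0   0   0    0    0 ]
R1 -> R1 − 1/3·R3
  [ 1  -1   4  0   2 ]
  [ 0   1  -2  0   0 ]
  [ 0   0   0  1  -4 ]
  [ 0   0   0  0   0 ]
R1 -> R1 + R2
  [ 1  0   2  0   2 ]
  [ 0  1  -2  0   0 ]
  [ 0  0   0  1  -4 ]
  [ 0  0   0  0   0 ]

[[1, 0, 2, 0, 2], [0, 1, -2, 0, 0], [0, 0, 0, 1, -4], [0, 0, 0, 0, 0]]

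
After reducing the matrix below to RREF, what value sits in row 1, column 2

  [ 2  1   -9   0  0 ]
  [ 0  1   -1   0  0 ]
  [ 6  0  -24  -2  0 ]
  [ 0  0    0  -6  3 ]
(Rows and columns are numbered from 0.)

R1 := 1/2·R1
  [ 1  1/2  -9/2   0  0 ]
  [ 0    1    -1   0  0 ]
  [ 6    0   -24  -2  0 ]
  [ 0    0     0  -6  3 ]
R3 := R3 − 6·R1
  [ 1  1/2  -9/2   0  0 ]
  [ 0    1    -1   0  0 ]
  [ 0   -3     3  -2  0 ]
  [ 0    0     0  -6  3 ]
R3 := R3 + 3·R2
  [ 1  1/2  -9/2   0  0 ]
  [ 0    1    -1   0  0 ]
  [ 0    0     0  -2  0 ]
  [ 0    0     0  -6  3 ]
R3 := -1/2·R3
  [ 1  1/2  -9/2   0  0 ]
  [ 0    1    -1   0  0 ]
  [ 0    0     0   1  0 ]
  [ 0    0     0  -6  3 ]
R4 := R4 + 6·R3
  [ 1  1/2  -9/2  0  0 ]
  [ 0    1    -1  0  0 ]
  [ 0    0     0  1  0 ]
  [ 0    0     0  0  3 ]
R4 := 1/3·R4
  [ 1  1/2  -9/2  0  0 ]
  [ 0    1    -1  0  0 ]
  [ 0    0     0  1  0 ]
  [ 0    0     0  0  1 ]
R1 := R1 − 1/2·R2
  [ 1  0  -4  0  0 ]
  [ 0  1  -1  0  0 ]
  [ 0  0   0  1  0 ]
  [ 0  0   0  0  1 ]

-1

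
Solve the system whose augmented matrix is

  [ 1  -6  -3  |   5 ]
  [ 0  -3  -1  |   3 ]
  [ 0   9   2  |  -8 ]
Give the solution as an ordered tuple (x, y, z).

ρ2 ← -1/3·ρ2
ρ3 ← ρ3 − 9·ρ2
ρ3 ← -1·ρ3
ρ2 ← ρ2 − 1/3·ρ3
ρ1 ← ρ1 + 3·ρ3
ρ1 ← ρ1 + 6·ρ2
Reading off the last column: x = -2, y = -2/3, z = -1.

(-2, -2/3, -1)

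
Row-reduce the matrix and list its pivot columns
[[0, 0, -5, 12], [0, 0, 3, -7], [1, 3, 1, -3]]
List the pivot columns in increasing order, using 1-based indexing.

1, 3, 4

r1 <=> r3
  [ 1  3   1  -3 ]
  [ 0  0   3  -7 ]
  [ 0  0  -5  12 ]
r2 := 1/3·r2
  [ 1  3   1    -3 ]
  [ 0  0   1  -7/3 ]
  [ 0  0  -5    12 ]
r3 := r3 + 5·r2
  [ 1  3  1    -3 ]
  [ 0  0  1  -7/3 ]
  [ 0  0  0   1/3 ]
r3 := 3·r3
  [ 1  3  1    -3 ]
  [ 0  0  1  -7/3 ]
  [ 0  0  0     1 ]
r2 := r2 + 7/3·r3
  [ 1  3  1  -3 ]
  [ 0  0  1   0 ]
  [ 0  0  0   1 ]
r1 := r1 + 3·r3
  [ 1  3  1  0 ]
  [ 0  0  1  0 ]
  [ 0  0  0  1 ]
r1 := r1 − r2
  [ 1  3  0  0 ]
  [ 0  0  1  0 ]
  [ 0  0  0  1 ]
Pivot columns are the columns containing a leading 1.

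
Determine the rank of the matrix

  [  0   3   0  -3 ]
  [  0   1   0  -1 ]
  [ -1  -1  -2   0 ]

rank = 2

r1 <-> r3
  [ -1  -1  -2   0 ]
  [  0   1   0  -1 ]
  [  0   3   0  -3 ]
r1 -> -1·r1
  [ 1  1  2   0 ]
  [ 0  1  0  -1 ]
  [ 0  3  0  -3 ]
r3 -> r3 − 3·r2
  [ 1  1  2   0 ]
  [ 0  1  0  -1 ]
  [ 0  0  0   0 ]
r1 -> r1 − r2
  [ 1  0  2   1 ]
  [ 0  1  0  -1 ]
  [ 0  0  0   0 ]
The reduced form has 2 nonzero rows.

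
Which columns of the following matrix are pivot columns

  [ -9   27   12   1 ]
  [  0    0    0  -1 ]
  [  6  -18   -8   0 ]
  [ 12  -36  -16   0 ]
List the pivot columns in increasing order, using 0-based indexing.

0, 3

ρ1 -> -1/9·ρ1
  [  1   -3  -4/3  -1/9 ]
  [  0    0     0    -1 ]
  [  6  -18    -8     0 ]
  [ 12  -36   -16     0 ]
ρ3 -> ρ3 − 6·ρ1
  [  1   -3  -4/3  -1/9 ]
  [  0    0     0    -1 ]
  [  0    0     0   2/3 ]
  [ 12  -36   -16     0 ]
ρ4 -> ρ4 − 12·ρ1
  [ 1  -3  -4/3  -1/9 ]
  [ 0   0     0    -1 ]
  [ 0   0     0   2/3 ]
  [ 0   0     0   4/3 ]
ρ2 -> -1·ρ2
  [ 1  -3  -4/3  -1/9 ]
  [ 0   0     0     1 ]
  [ 0   0     0   2/3 ]
  [ 0   0     0   4/3 ]
ρ3 -> ρ3 − 2/3·ρ2
  [ 1  -3  -4/3  -1/9 ]
  [ 0   0     0     1 ]
  [ 0   0     0     0 ]
  [ 0   0     0   4/3 ]
ρ4 -> ρ4 − 4/3·ρ2
  [ 1  -3  -4/3  -1/9 ]
  [ 0   0     0     1 ]
  [ 0   0     0     0 ]
  [ 0   0     0     0 ]
ρ1 -> ρ1 + 1/9·ρ2
  [ 1  -3  -4/3  0 ]
  [ 0   0     0  1 ]
  [ 0   0     0  0 ]
  [ 0   0     0  0 ]
Pivot columns are the columns containing a leading 1.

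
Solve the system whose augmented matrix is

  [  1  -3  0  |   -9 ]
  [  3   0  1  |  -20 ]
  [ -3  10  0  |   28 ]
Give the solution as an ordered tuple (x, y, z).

(-6, 1, -2)

Subtract 3 times R1 from R2.
  [  1  -3  0  |  -9 ]
  [  0   9  1  |   7 ]
  [ -3  10  0  |  28 ]
Add 3 times R1 to R3.
  [ 1  -3  0  |  -9 ]
  [ 0   9  1  |   7 ]
  [ 0   1  0  |   1 ]
Multiply R2 by 1/9.
  [ 1  -3    0  |   -9 ]
  [ 0   1  1/9  |  7/9 ]
  [ 0   1    0  |    1 ]
Subtract R2 from R3.
  [ 1  -3     0  |   -9 ]
  [ 0   1   1/9  |  7/9 ]
  [ 0   0  -1/9  |  2/9 ]
Multiply R3 by -9.
  [ 1  -3    0  |   -9 ]
  [ 0   1  1/9  |  7/9 ]
  [ 0   0    1  |   -2 ]
Subtract 1/9 times R3 from R2.
  [ 1  -3  0  |  -9 ]
  [ 0   1  0  |   1 ]
  [ 0   0  1  |  -2 ]
Add 3 times R2 to R1.
  [ 1  0  0  |  -6 ]
  [ 0  1  0  |   1 ]
  [ 0  0  1  |  -2 ]
Reading off the last column: x = -6, y = 1, z = -2.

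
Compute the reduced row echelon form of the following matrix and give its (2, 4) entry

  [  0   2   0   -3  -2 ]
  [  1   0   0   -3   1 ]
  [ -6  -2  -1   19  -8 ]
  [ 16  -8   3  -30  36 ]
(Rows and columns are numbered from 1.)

-3/2

r1 <=> r2
r3 -> r3 + 6·r1
r4 -> r4 − 16·r1
r2 -> 1/2·r2
r3 -> r3 + 2·r2
r4 -> r4 + 8·r2
r3 -> -1·r3
r4 -> r4 − 3·r3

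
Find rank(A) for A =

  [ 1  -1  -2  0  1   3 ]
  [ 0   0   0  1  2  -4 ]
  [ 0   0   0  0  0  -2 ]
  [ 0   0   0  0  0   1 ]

rank = 3

ρ3 := -1/2·ρ3
  [ 1  -1  -2  0  1   3 ]
  [ 0   0   0  1  2  -4 ]
  [ 0   0   0  0  0   1 ]
  [ 0   0   0  0  0   1 ]
ρ4 := ρ4 − ρ3
  [ 1  -1  -2  0  1   3 ]
  [ 0   0   0  1  2  -4 ]
  [ 0   0   0  0  0   1 ]
  [ 0   0   0  0  0   0 ]
ρ2 := ρ2 + 4·ρ3
  [ 1  -1  -2  0  1  3 ]
  [ 0   0   0  1  2  0 ]
  [ 0   0   0  0  0  1 ]
  [ 0   0   0  0  0  0 ]
ρ1 := ρ1 − 3·ρ3
  [ 1  -1  -2  0  1  0 ]
  [ 0   0   0  1  2  0 ]
  [ 0   0   0  0  0  1 ]
  [ 0   0   0  0  0  0 ]
The reduced form has 3 nonzero rows.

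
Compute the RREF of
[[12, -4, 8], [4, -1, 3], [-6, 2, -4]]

R1 ← 1/12·R1
  [  1  -1/3  2/3 ]
  [  4    -1    3 ]
  [ -6     2   -4 ]
R2 ← R2 − 4·R1
  [  1  -1/3  2/3 ]
  [  0   1/3  1/3 ]
  [ -6     2   -4 ]
R3 ← R3 + 6·R1
  [ 1  -1/3  2/3 ]
  [ 0   1/3  1/3 ]
  [ 0     0    0 ]
R2 ← 3·R2
  [ 1  -1/3  2/3 ]
  [ 0     1    1 ]
  [ 0     0    0 ]
R1 ← R1 + 1/3·R2
  [ 1  0  1 ]
  [ 0  1  1 ]
  [ 0  0  0 ]

[[1, 0, 1], [0, 1, 1], [0, 0, 0]]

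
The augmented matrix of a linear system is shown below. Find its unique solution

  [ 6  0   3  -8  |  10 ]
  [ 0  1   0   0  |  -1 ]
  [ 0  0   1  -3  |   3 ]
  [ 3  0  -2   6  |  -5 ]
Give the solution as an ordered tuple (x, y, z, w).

Multiply R1 by 1/6.
  [ 1  0  1/2  -4/3  |  5/3 ]
  [ 0  1    0     0  |   -1 ]
  [ 0  0    1    -3  |    3 ]
  [ 3  0   -2     6  |   -5 ]
Subtract 3 times R1 from R4.
  [ 1  0   1/2  -4/3  |  5/3 ]
  [ 0  1     0     0  |   -1 ]
  [ 0  0     1    -3  |    3 ]
  [ 0  0  -7/2    10  |  -10 ]
Add 7/2 times R3 to R4.
  [ 1  0  1/2  -4/3  |  5/3 ]
  [ 0  1    0     0  |   -1 ]
  [ 0  0    1    -3  |    3 ]
  [ 0  0    0  -1/2  |  1/2 ]
Multiply R4 by -2.
  [ 1  0  1/2  -4/3  |  5/3 ]
  [ 0  1    0     0  |   -1 ]
  [ 0  0    1    -3  |    3 ]
  [ 0  0    0     1  |   -1 ]
Add 3 times R4 to R3.
  [ 1  0  1/2  -4/3  |  5/3 ]
  [ 0  1    0     0  |   -1 ]
  [ 0  0    1     0  |    0 ]
  [ 0  0    0     1  |   -1 ]
Add 4/3 times R4 to R1.
  [ 1  0  1/2  0  |  1/3 ]
  [ 0  1    0  0  |   -1 ]
  [ 0  0    1  0  |    0 ]
  [ 0  0    0  1  |   -1 ]
Subtract 1/2 times R3 from R1.
  [ 1  0  0  0  |  1/3 ]
  [ 0  1  0  0  |   -1 ]
  [ 0  0  1  0  |    0 ]
  [ 0  0  0  1  |   -1 ]
Reading off the last column: x = 1/3, y = -1, z = 0, w = -1.

(1/3, -1, 0, -1)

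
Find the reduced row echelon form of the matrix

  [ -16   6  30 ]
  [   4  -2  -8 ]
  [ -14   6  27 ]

[[1, 0, -3/2], [0, 1, 1], [0, 0, 0]]

Multiply R1 by -1/16.
  [   1  -3/8  -15/8 ]
  [   4    -2     -8 ]
  [ -14     6     27 ]
Subtract 4 times R1 from R2.
  [   1  -3/8  -15/8 ]
  [   0  -1/2   -1/2 ]
  [ -14     6     27 ]
Add 14 times R1 to R3.
  [ 1  -3/8  -15/8 ]
  [ 0  -1/2   -1/2 ]
  [ 0   3/4    3/4 ]
Multiply R2 by -2.
  [ 1  -3/8  -15/8 ]
  [ 0     1      1 ]
  [ 0   3/4    3/4 ]
Subtract 3/4 times R2 from R3.
  [ 1  -3/8  -15/8 ]
  [ 0     1      1 ]
  [ 0     0      0 ]
Add 3/8 times R2 to R1.
  [ 1  0  -3/2 ]
  [ 0  1     1 ]
  [ 0  0     0 ]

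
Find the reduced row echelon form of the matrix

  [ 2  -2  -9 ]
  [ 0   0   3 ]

R1 := 1/2·R1
  [ 1  -1  -9/2 ]
  [ 0   0     3 ]
R2 := 1/3·R2
  [ 1  -1  -9/2 ]
  [ 0   0     1 ]
R1 := R1 + 9/2·R2
  [ 1  -1  0 ]
  [ 0   0  1 ]

[[1, -1, 0], [0, 0, 1]]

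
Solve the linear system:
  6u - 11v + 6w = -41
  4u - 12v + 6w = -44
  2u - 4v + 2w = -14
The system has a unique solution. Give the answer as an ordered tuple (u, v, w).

(1, 1, -6)

Form the augmented matrix and row-reduce:
  [ 6  -11  6  |  -41 ]
  [ 4  -12  6  |  -44 ]
  [ 2   -4  2  |  -14 ]
R1 := 1/6·R1
  [ 1  -11/6  1  |  -41/6 ]
  [ 4    -12  6  |    -44 ]
  [ 2     -4  2  |    -14 ]
R2 := R2 − 4·R1
  [ 1  -11/6  1  |  -41/6 ]
  [ 0  -14/3  2  |  -50/3 ]
  [ 2     -4  2  |    -14 ]
R3 := R3 − 2·R1
  [ 1  -11/6  1  |  -41/6 ]
  [ 0  -14/3  2  |  -50/3 ]
  [ 0   -1/3  0  |   -1/3 ]
R2 := -3/14·R2
  [ 1  -11/6     1  |  -41/6 ]
  [ 0      1  -3/7  |   25/7 ]
  [ 0   -1/3     0  |   -1/3 ]
R3 := R3 + 1/3·R2
  [ 1  -11/6     1  |  -41/6 ]
  [ 0      1  -3/7  |   25/7 ]
  [ 0      0  -1/7  |    6/7 ]
R3 := -7·R3
  [ 1  -11/6     1  |  -41/6 ]
  [ 0      1  -3/7  |   25/7 ]
  [ 0      0     1  |     -6 ]
R2 := R2 + 3/7·R3
  [ 1  -11/6  1  |  -41/6 ]
  [ 0      1  0  |      1 ]
  [ 0      0  1  |     -6 ]
R1 := R1 − R3
  [ 1  -11/6  0  |  -5/6 ]
  [ 0      1  0  |     1 ]
  [ 0      0  1  |    -6 ]
R1 := R1 + 11/6·R2
  [ 1  0  0  |   1 ]
  [ 0  1  0  |   1 ]
  [ 0  0  1  |  -6 ]
Reading off the last column: u = 1, v = 1, w = -6.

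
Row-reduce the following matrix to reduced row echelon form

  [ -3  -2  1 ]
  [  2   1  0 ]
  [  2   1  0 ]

ρ1 -> -1/3·ρ1
  [ 1  2/3  -1/3 ]
  [ 2    1     0 ]
  [ 2    1     0 ]
ρ2 -> ρ2 − 2·ρ1
  [ 1   2/3  -1/3 ]
  [ 0  -1/3   2/3 ]
  [ 2     1     0 ]
ρ3 -> ρ3 − 2·ρ1
  [ 1   2/3  -1/3 ]
  [ 0  -1/3   2/3 ]
  [ 0  -1/3   2/3 ]
ρ2 -> -3·ρ2
  [ 1   2/3  -1/3 ]
  [ 0     1    -2 ]
  [ 0  -1/3   2/3 ]
ρ3 -> ρ3 + 1/3·ρ2
  [ 1  2/3  -1/3 ]
  [ 0    1    -2 ]
  [ 0    0     0 ]
ρ1 -> ρ1 − 2/3·ρ2
  [ 1  0   1 ]
  [ 0  1  -2 ]
  [ 0  0   0 ]

[[1, 0, 1], [0, 1, -2], [0, 0, 0]]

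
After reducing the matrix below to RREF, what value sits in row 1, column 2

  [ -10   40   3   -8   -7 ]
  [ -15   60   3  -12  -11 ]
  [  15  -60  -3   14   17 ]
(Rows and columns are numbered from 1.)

r1 → -1/10·r1
  [   1   -4  -3/10  4/5  7/10 ]
  [ -15   60      3  -12   -11 ]
  [  15  -60     -3   14    17 ]
r2 → r2 + 15·r1
  [  1   -4  -3/10  4/5  7/10 ]
  [  0    0   -3/2    0  -1/2 ]
  [ 15  -60     -3   14    17 ]
r3 → r3 − 15·r1
  [ 1  -4  -3/10  4/5  7/10 ]
  [ 0   0   -3/2    0  -1/2 ]
  [ 0   0    3/2    2  13/2 ]
r2 → -2/3·r2
  [ 1  -4  -3/10  4/5  7/10 ]
  [ 0   0      1    0   1/3 ]
  [ 0   0    3/2    2  13/2 ]
r3 → r3 − 3/2·r2
  [ 1  -4  -3/10  4/5  7/10 ]
  [ 0   0      1    0   1/3 ]
  [ 0   0      0    2     6 ]
r3 → 1/2·r3
  [ 1  -4  -3/10  4/5  7/10 ]
  [ 0   0      1    0   1/3 ]
  [ 0   0      0    1     3 ]
r1 → r1 − 4/5·r3
  [ 1  -4  -3/10  0  -17/10 ]
  [ 0   0      1  0     1/3 ]
  [ 0   0      0  1       3 ]
r1 → r1 + 3/10·r2
  [ 1  -4  0  0  -8/5 ]
  [ 0   0  1  0   1/3 ]
  [ 0   0  0  1     3 ]

-4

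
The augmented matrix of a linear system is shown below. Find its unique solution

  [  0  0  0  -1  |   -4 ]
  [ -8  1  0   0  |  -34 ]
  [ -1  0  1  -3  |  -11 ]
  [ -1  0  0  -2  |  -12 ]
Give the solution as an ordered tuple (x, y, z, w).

R1 ↔ R2
  [ -8  1  0   0  |  -34 ]
  [  0  0  0  -1  |   -4 ]
  [ -1  0  1  -3  |  -11 ]
  [ -1  0  0  -2  |  -12 ]
R1 ← -1/8·R1
  [  1  -1/8  0   0  |  17/4 ]
  [  0     0  0  -1  |    -4 ]
  [ -1     0  1  -3  |   -11 ]
  [ -1     0  0  -2  |   -12 ]
R3 ← R3 + R1
  [  1  -1/8  0   0  |   17/4 ]
  [  0     0  0  -1  |     -4 ]
  [  0  -1/8  1  -3  |  -27/4 ]
  [ -1     0  0  -2  |    -12 ]
R4 ← R4 + R1
  [ 1  -1/8  0   0  |   17/4 ]
  [ 0     0  0  -1  |     -4 ]
  [ 0  -1/8  1  -3  |  -27/4 ]
  [ 0  -1/8  0  -2  |  -31/4 ]
R2 ↔ R3
  [ 1  -1/8  0   0  |   17/4 ]
  [ 0  -1/8  1  -3  |  -27/4 ]
  [ 0     0  0  -1  |     -4 ]
  [ 0  -1/8  0  -2  |  -31/4 ]
R2 ← -8·R2
  [ 1  -1/8   0   0  |   17/4 ]
  [ 0     1  -8  24  |     54 ]
  [ 0     0   0  -1  |     -4 ]
  [ 0  -1/8   0  -2  |  -31/4 ]
R4 ← R4 + 1/8·R2
  [ 1  -1/8   0   0  |  17/4 ]
  [ 0     1  -8  24  |    54 ]
  [ 0     0   0  -1  |    -4 ]
  [ 0     0  -1   1  |    -1 ]
R3 ↔ R4
  [ 1  -1/8   0   0  |  17/4 ]
  [ 0     1  -8  24  |    54 ]
  [ 0     0  -1   1  |    -1 ]
  [ 0     0   0  -1  |    -4 ]
R3 ← -1·R3
  [ 1  -1/8   0   0  |  17/4 ]
  [ 0     1  -8  24  |    54 ]
  [ 0     0   1  -1  |     1 ]
  [ 0     0   0  -1  |    -4 ]
R4 ← -1·R4
  [ 1  -1/8   0   0  |  17/4 ]
  [ 0     1  -8  24  |    54 ]
  [ 0     0   1  -1  |     1 ]
  [ 0     0   0   1  |     4 ]
R3 ← R3 + R4
  [ 1  -1/8   0   0  |  17/4 ]
  [ 0     1  -8  24  |    54 ]
  [ 0     0   1   0  |     5 ]
  [ 0     0   0   1  |     4 ]
R2 ← R2 − 24·R4
  [ 1  -1/8   0  0  |  17/4 ]
  [ 0     1  -8  0  |   -42 ]
  [ 0     0   1  0  |     5 ]
  [ 0     0   0  1  |     4 ]
R2 ← R2 + 8·R3
  [ 1  -1/8  0  0  |  17/4 ]
  [ 0     1  0  0  |    -2 ]
  [ 0     0  1  0  |     5 ]
  [ 0     0  0  1  |     4 ]
R1 ← R1 + 1/8·R2
  [ 1  0  0  0  |   4 ]
  [ 0  1  0  0  |  -2 ]
  [ 0  0  1  0  |   5 ]
  [ 0  0  0  1  |   4 ]
Reading off the last column: x = 4, y = -2, z = 5, w = 4.

(4, -2, 5, 4)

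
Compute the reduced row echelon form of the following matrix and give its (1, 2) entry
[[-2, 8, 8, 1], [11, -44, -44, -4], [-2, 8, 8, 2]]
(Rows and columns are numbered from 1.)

r1 := -1/2·r1
  [  1   -4   -4  -1/2 ]
  [ 11  -44  -44    -4 ]
  [ -2    8    8     2 ]
r2 := r2 − 11·r1
  [  1  -4  -4  -1/2 ]
  [  0   0   0   3/2 ]
  [ -2   8   8     2 ]
r3 := r3 + 2·r1
  [ 1  -4  -4  -1/2 ]
  [ 0   0   0   3/2 ]
  [ 0   0   0     1 ]
r2 := 2/3·r2
  [ 1  -4  -4  -1/2 ]
  [ 0   0   0     1 ]
  [ 0   0   0     1 ]
r3 := r3 − r2
  [ 1  -4  -4  -1/2 ]
  [ 0   0   0     1 ]
  [ 0   0   0     0 ]
r1 := r1 + 1/2·r2
  [ 1  -4  -4  0 ]
  [ 0   0   0  1 ]
  [ 0   0   0  0 ]

-4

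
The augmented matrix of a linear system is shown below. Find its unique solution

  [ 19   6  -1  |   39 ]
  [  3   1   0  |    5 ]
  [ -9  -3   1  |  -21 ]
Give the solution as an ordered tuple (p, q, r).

R1 → 1/19·R1
  [  1  6/19  -1/19  |  39/19 ]
  [  3     1      0  |      5 ]
  [ -9    -3      1  |    -21 ]
R2 → R2 − 3·R1
  [  1  6/19  -1/19  |   39/19 ]
  [  0  1/19   3/19  |  -22/19 ]
  [ -9    -3      1  |     -21 ]
R3 → R3 + 9·R1
  [ 1   6/19  -1/19  |   39/19 ]
  [ 0   1/19   3/19  |  -22/19 ]
  [ 0  -3/19  10/19  |  -48/19 ]
R2 → 19·R2
  [ 1   6/19  -1/19  |   39/19 ]
  [ 0      1      3  |     -22 ]
  [ 0  -3/19  10/19  |  -48/19 ]
R3 → R3 + 3/19·R2
  [ 1  6/19  -1/19  |  39/19 ]
  [ 0     1      3  |    -22 ]
  [ 0     0      1  |     -6 ]
R2 → R2 − 3·R3
  [ 1  6/19  -1/19  |  39/19 ]
  [ 0     1      0  |     -4 ]
  [ 0     0      1  |     -6 ]
R1 → R1 + 1/19·R3
  [ 1  6/19  0  |  33/19 ]
  [ 0     1  0  |     -4 ]
  [ 0     0  1  |     -6 ]
R1 → R1 − 6/19·R2
  [ 1  0  0  |   3 ]
  [ 0  1  0  |  -4 ]
  [ 0  0  1  |  -6 ]
Reading off the last column: p = 3, q = -4, r = -6.

(3, -4, -6)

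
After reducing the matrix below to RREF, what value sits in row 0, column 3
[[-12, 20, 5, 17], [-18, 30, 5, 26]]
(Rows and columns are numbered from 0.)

Multiply R1 by -1/12.
  [   1  -5/3  -5/12  -17/12 ]
  [ -18    30      5      26 ]
Add 18 times R1 to R2.
  [ 1  -5/3  -5/12  -17/12 ]
  [ 0     0   -5/2     1/2 ]
Multiply R2 by -2/5.
  [ 1  -5/3  -5/12  -17/12 ]
  [ 0     0      1    -1/5 ]
Add 5/12 times R2 to R1.
  [ 1  -5/3  0  -3/2 ]
  [ 0     0  1  -1/5 ]

-3/2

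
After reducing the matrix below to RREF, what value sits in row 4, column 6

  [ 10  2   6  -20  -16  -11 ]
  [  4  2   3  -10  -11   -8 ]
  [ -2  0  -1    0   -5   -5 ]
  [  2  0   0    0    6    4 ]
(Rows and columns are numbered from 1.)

Multiply R1 by 1/10.
  [  1  1/5  3/5   -2  -8/5  -11/10 ]
  [  4    2    3  -10   -11      -8 ]
  [ -2    0   -1    0    -5      -5 ]
  [  2    0    0    0     6       4 ]
Subtract 4 times R1 from R2.
  [  1  1/5  3/5  -2   -8/5  -11/10 ]
  [  0  6/5  3/5  -2  -23/5   -18/5 ]
  [ -2    0   -1   0     -5      -5 ]
  [  2    0    0   0      6       4 ]
Add 2 times R1 to R3.
  [ 1  1/5  3/5  -2   -8/5  -11/10 ]
  [ 0  6/5  3/5  -2  -23/5   -18/5 ]
  [ 0  2/5  1/5  -4  -41/5   -36/5 ]
  [ 2    0    0   0      6       4 ]
Subtract 2 times R1 from R4.
  [ 1   1/5   3/5  -2   -8/5  -11/10 ]
  [ 0   6/5   3/5  -2  -23/5   -18/5 ]
  [ 0   2/5   1/5  -4  -41/5   -36/5 ]
  [ 0  -2/5  -6/5   4   46/5    31/5 ]
Multiply R2 by 5/6.
  [ 1   1/5   3/5    -2   -8/5  -11/10 ]
  [ 0     1   1/2  -5/3  -23/6      -3 ]
  [ 0   2/5   1/5    -4  -41/5   -36/5 ]
  [ 0  -2/5  -6/5     4   46/5    31/5 ]
Subtract 2/5 times R2 from R3.
  [ 1   1/5   3/5     -2   -8/5  -11/10 ]
  [ 0     1   1/2   -5/3  -23/6      -3 ]
  [ 0     0     0  -10/3  -20/3      -6 ]
  [ 0  -2/5  -6/5      4   46/5    31/5 ]
Add 2/5 times R2 to R4.
  [ 1  1/5  3/5     -2   -8/5  -11/10 ]
  [ 0    1  1/2   -5/3  -23/6      -3 ]
  [ 0    0    0  -10/3  -20/3      -6 ]
  [ 0    0   -1   10/3   23/3       5 ]
Swap R3 and R4.
  [ 1  1/5  3/5     -2   -8/5  -11/10 ]
  [ 0    1  1/2   -5/3  -23/6      -3 ]
  [ 0    0   -1   10/3   23/3       5 ]
  [ 0    0    0  -10/3  -20/3      -6 ]
Multiply R3 by -1.
  [ 1  1/5  3/5     -2   -8/5  -11/10 ]
  [ 0    1  1/2   -5/3  -23/6      -3 ]
  [ 0    0    1  -10/3  -23/3      -5 ]
  [ 0    0    0  -10/3  -20/3      -6 ]
Multiply R4 by -3/10.
  [ 1  1/5  3/5     -2   -8/5  -11/10 ]
  [ 0    1  1/2   -5/3  -23/6      -3 ]
  [ 0    0    1  -10/3  -23/3      -5 ]
  [ 0    0    0      1      2     9/5 ]
Add 10/3 times R4 to R3.
  [ 1  1/5  3/5    -2   -8/5  -11/10 ]
  [ 0    1  1/2  -5/3  -23/6      -3 ]
  [ 0    0    1     0     -1       1 ]
  [ 0    0    0     1      2     9/5 ]
Add 5/3 times R4 to R2.
  [ 1  1/5  3/5  -2  -8/5  -11/10 ]
  [ 0    1  1/2   0  -1/2       0 ]
  [ 0    0    1   0    -1       1 ]
  [ 0    0    0   1     2     9/5 ]
Add 2 times R4 to R1.
  [ 1  1/5  3/5  0  12/5  5/2 ]
  [ 0    1  1/2  0  -1/2    0 ]
  [ 0    0    1  0    -1    1 ]
  [ 0    0    0  1     2  9/5 ]
Subtract 1/2 times R3 from R2.
  [ 1  1/5  3/5  0  12/5   5/2 ]
  [ 0    1    0  0     0  -1/2 ]
  [ 0    0    1  0    -1     1 ]
  [ 0    0    0  1     2   9/5 ]
Subtract 3/5 times R3 from R1.
  [ 1  1/5  0  0   3  19/10 ]
  [ 0    1  0  0   0   -1/2 ]
  [ 0    0  1  0  -1      1 ]
  [ 0    0  0  1   2    9/5 ]
Subtract 1/5 times R2 from R1.
  [ 1  0  0  0   3     2 ]
  [ 0  1  0  0   0  -1/2 ]
  [ 0  0  1  0  -1     1 ]
  [ 0  0  0  1   2   9/5 ]

9/5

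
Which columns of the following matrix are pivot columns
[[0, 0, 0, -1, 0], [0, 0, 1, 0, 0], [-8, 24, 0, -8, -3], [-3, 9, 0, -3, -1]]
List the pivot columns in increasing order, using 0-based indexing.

0, 2, 3, 4

ρ1 <-> ρ3
ρ1 → -1/8·ρ1
ρ4 → ρ4 + 3·ρ1
ρ3 → -1·ρ3
ρ4 → 8·ρ4
ρ1 → ρ1 − 3/8·ρ4
ρ1 → ρ1 − ρ3
Pivot columns are the columns containing a leading 1.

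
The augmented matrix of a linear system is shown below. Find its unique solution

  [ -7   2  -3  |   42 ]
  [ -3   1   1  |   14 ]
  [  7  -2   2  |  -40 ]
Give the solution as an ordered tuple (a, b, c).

ρ1 -> -1/7·ρ1
  [  1  -2/7  3/7  |   -6 ]
  [ -3     1    1  |   14 ]
  [  7    -2    2  |  -40 ]
ρ2 -> ρ2 + 3·ρ1
  [ 1  -2/7   3/7  |   -6 ]
  [ 0   1/7  16/7  |   -4 ]
  [ 7    -2     2  |  -40 ]
ρ3 -> ρ3 − 7·ρ1
  [ 1  -2/7   3/7  |  -6 ]
  [ 0   1/7  16/7  |  -4 ]
  [ 0     0    -1  |   2 ]
ρ2 -> 7·ρ2
  [ 1  -2/7  3/7  |   -6 ]
  [ 0     1   16  |  -28 ]
  [ 0     0   -1  |    2 ]
ρ3 -> -1·ρ3
  [ 1  -2/7  3/7  |   -6 ]
  [ 0     1   16  |  -28 ]
  [ 0     0    1  |   -2 ]
ρ2 -> ρ2 − 16·ρ3
  [ 1  -2/7  3/7  |  -6 ]
  [ 0     1    0  |   4 ]
  [ 0     0    1  |  -2 ]
ρ1 -> ρ1 − 3/7·ρ3
  [ 1  -2/7  0  |  -36/7 ]
  [ 0     1  0  |      4 ]
  [ 0     0  1  |     -2 ]
ρ1 -> ρ1 + 2/7·ρ2
  [ 1  0  0  |  -4 ]
  [ 0  1  0  |   4 ]
  [ 0  0  1  |  -2 ]
Reading off the last column: a = -4, b = 4, c = -2.

(-4, 4, -2)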